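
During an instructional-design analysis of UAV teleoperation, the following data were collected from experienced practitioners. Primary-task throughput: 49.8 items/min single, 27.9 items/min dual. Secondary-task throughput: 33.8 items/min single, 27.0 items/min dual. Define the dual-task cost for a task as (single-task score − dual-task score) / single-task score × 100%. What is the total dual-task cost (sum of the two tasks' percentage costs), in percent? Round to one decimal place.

Primary cost = (49.8 − 27.9) / 49.8 × 100% = 43.9759%.
Secondary cost = (33.8 − 27.0) / 33.8 × 100% = 20.1183%.
Total = 43.9759% + 20.1183% = 64.0942% ≈ 64.1%.

64.1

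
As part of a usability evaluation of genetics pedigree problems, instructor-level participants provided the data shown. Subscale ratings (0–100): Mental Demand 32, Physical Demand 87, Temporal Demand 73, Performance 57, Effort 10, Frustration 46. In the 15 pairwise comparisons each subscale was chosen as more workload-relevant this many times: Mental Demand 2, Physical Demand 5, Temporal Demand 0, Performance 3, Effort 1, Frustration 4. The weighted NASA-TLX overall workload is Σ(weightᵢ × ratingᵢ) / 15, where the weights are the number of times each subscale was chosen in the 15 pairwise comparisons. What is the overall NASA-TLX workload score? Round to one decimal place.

57.6

The tallies are the weights (they sum to 15).
Weighted sum = 2·32 + 5·87 + 0·73 + 3·57 + 1·10 + 4·46
            = 64 + 435 + 0 + 171 + 10 + 184 = 864.
Overall workload = 864 / 15 = 57.6000 ≈ 57.6.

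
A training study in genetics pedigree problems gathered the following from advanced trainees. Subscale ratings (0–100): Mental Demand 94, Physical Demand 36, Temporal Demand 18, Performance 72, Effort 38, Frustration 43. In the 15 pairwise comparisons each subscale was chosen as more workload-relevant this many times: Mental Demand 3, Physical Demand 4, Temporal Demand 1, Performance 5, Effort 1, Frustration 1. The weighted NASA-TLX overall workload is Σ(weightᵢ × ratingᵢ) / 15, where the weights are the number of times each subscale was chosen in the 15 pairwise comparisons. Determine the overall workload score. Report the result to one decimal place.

The tallies are the weights (they sum to 15).
Weighted sum = 3·94 + 4·36 + 1·18 + 5·72 + 1·38 + 1·43
            = 282 + 144 + 18 + 360 + 38 + 43 = 885.
Overall workload = 885 / 15 = 59.0000 ≈ 59.0.

59.0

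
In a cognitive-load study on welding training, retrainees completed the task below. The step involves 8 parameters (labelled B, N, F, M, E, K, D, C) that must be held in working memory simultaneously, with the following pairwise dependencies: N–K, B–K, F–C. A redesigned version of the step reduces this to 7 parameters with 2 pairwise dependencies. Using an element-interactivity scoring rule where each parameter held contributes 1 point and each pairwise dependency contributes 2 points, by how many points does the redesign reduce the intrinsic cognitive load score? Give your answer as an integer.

3

Original: 8 × 1 + 3 × 2 = 8 + 6 = 14.
Redesigned: 7 × 1 + 2 × 2 = 7 + 4 = 11.
Reduction = 14 − 11 = 3.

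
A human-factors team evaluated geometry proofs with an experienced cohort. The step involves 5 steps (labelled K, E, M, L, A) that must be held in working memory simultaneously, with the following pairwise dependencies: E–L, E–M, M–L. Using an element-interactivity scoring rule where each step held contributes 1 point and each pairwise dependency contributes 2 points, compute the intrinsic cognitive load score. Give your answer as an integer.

11

Count of steps held simultaneously: 5.
Count of pairwise dependencies listed: 3.
Element contribution: 5 × 1 = 5.
Interaction contribution: 3 × 2 = 6.
Intrinsic load = 5 + 6 = 11.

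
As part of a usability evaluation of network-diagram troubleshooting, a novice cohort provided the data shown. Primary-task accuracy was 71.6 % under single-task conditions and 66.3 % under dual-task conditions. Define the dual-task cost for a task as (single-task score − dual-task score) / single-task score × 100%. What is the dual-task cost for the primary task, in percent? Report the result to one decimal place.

Cost = (71.6 − 66.3) / 71.6 × 100%
     = 5.3000 / 71.6 × 100% = 7.4022%.
≈ 7.4%.

7.4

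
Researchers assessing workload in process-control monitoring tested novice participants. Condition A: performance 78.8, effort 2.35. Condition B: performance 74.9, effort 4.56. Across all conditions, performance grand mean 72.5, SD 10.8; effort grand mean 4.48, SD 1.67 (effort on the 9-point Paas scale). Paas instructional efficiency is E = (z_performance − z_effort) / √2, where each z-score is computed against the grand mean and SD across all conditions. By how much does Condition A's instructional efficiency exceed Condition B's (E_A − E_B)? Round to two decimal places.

1.19

Condition A: z_P = (78.8 − 72.5)/10.8 = 0.5833; z_E = (2.35 − 4.48)/1.67 = -1.2754; E_A = (0.5833 − (-1.2754))/√2 = 1.3143.
Condition B: z_P = (74.9 − 72.5)/10.8 = 0.2222; z_E = (4.56 − 4.48)/1.67 = 0.0479; E_B = (0.2222 − 0.0479)/√2 = 0.1232.
E_A − E_B = 1.3143 − 0.1232 = 1.1911 ≈ 1.19.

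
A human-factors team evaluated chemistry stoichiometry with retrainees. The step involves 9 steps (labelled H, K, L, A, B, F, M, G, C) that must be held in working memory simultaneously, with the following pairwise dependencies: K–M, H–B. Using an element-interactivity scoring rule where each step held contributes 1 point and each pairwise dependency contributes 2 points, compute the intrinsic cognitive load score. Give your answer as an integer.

Count of steps held simultaneously: 9.
Count of pairwise dependencies listed: 2.
Element contribution: 9 × 1 = 9.
Interaction contribution: 2 × 2 = 4.
Intrinsic load = 9 + 4 = 13.

13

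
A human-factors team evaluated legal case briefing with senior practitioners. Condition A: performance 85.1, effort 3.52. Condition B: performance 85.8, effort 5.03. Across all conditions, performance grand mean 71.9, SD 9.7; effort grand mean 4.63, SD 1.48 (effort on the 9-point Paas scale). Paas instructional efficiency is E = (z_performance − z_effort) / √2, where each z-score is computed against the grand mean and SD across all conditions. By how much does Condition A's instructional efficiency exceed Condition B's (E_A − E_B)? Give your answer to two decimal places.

0.67

Condition A: z_P = (85.1 − 71.9)/9.7 = 1.3608; z_E = (3.52 − 4.63)/1.48 = -0.7500; E_A = (1.3608 − (-0.7500))/√2 = 1.4926.
Condition B: z_P = (85.8 − 71.9)/9.7 = 1.4330; z_E = (5.03 − 4.63)/1.48 = 0.2703; E_B = (1.4330 − 0.2703)/√2 = 0.8222.
E_A − E_B = 1.4926 − 0.8222 = 0.6704 ≈ 0.67.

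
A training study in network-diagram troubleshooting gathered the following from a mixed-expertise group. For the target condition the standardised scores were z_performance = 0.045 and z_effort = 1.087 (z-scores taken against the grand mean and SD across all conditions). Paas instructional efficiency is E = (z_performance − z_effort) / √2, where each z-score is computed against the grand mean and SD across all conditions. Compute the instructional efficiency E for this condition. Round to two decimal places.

z_P − z_E = 0.045 − 1.087 = -1.0420.
E = -1.0420 / √2 = -1.0420 / 1.41421 = -0.7368 ≈ -0.74.

-0.74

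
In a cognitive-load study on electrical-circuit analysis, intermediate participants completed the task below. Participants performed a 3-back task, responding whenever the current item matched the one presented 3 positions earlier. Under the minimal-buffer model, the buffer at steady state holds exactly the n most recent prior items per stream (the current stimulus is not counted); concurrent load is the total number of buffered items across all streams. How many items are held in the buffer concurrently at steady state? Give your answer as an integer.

3

The buffer holds the 3 most recent prior items.
Steady-state concurrent load = 3 items.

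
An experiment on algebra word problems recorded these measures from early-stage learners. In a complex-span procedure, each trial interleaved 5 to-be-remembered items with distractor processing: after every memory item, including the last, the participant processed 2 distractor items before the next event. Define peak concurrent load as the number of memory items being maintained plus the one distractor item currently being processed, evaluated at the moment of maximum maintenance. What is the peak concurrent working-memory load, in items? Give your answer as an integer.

Maintenance is greatest during the distractor(s) after memory item 5: all 5 memory items are being held.
One distractor item is concurrently being processed.
Peak concurrent load = 5 + 1 = 6 items.

6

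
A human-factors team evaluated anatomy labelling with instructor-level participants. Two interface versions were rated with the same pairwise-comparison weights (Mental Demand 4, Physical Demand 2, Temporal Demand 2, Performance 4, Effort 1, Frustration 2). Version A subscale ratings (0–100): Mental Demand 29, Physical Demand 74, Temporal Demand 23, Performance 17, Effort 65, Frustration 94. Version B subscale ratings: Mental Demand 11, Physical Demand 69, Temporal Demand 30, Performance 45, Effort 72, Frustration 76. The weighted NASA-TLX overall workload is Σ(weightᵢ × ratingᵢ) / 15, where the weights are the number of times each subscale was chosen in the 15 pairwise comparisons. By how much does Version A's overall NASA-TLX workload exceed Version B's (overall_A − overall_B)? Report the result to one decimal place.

Version A weighted sum = 4·29 + 2·74 + 2·23 + 4·17 + 1·65 + 2·94 = 116 + 148 + 46 + 68 + 65 + 188 = 631; overall_A = 631/15 = 42.0667.
Version B weighted sum = 4·11 + 2·69 + 2·30 + 4·45 + 1·72 + 2·76 = 44 + 138 + 60 + 180 + 72 + 152 = 646; overall_B = 646/15 = 43.0667.
Difference = 42.0667 − 43.0667 = -1.0000 ≈ -1.0.

-1.0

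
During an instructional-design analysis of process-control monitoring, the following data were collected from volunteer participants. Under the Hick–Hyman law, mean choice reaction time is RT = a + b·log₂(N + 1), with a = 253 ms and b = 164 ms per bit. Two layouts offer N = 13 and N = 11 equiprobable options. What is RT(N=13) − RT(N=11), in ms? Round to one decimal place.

36.5

RT(13) = 253 + 164·log₂(14) = 253 + 164·3.8074 = 877.4136 ms.
RT(11) = 253 + 164·log₂(12) = 253 + 164·3.5850 = 840.9400 ms.
Difference = 877.4136 − 840.9400 = 36.4736 ≈ 36.5 ms.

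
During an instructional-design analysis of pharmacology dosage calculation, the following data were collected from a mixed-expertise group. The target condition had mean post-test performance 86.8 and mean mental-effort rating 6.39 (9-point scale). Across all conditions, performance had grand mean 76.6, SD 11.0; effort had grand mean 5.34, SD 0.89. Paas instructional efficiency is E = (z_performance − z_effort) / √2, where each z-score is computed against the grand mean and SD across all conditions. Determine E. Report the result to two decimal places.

-0.18

z_performance = (86.8 − 76.6) / 11.0 = 10.2000 / 11.0 = 0.9273.
z_effort = (6.39 − 5.34) / 0.89 = 1.0500 / 0.89 = 1.1798.
z_P − z_E = 0.9273 − 1.1798 = -0.2525.
E = -0.2525 / √2 = -0.2525 / 1.41421 = -0.1785 ≈ -0.18.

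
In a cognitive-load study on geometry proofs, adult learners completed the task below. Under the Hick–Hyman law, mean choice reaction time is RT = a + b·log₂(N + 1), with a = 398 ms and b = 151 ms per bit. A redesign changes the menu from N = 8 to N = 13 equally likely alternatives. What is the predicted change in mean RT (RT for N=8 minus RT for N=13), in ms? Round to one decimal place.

-96.3

RT(8) = 398 + 151·log₂(9) = 398 + 151·3.1699 = 876.6549 ms.
RT(13) = 398 + 151·log₂(14) = 398 + 151·3.8074 = 972.9174 ms.
Difference = 876.6549 − 972.9174 = -96.2625 ≈ -96.3 ms.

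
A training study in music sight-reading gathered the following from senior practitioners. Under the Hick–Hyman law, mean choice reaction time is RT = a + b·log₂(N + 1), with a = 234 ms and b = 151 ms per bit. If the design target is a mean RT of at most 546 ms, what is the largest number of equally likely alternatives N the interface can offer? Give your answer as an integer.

Set 234 + 151·log₂(N + 1) ≤ 546.
log₂(N + 1) ≤ (546 − 234) / 151 = 2.0662.
N + 1 ≤ 2^2.0662 = 4.1878.
N ≤ 3.1878, so the largest integer N is 3.

3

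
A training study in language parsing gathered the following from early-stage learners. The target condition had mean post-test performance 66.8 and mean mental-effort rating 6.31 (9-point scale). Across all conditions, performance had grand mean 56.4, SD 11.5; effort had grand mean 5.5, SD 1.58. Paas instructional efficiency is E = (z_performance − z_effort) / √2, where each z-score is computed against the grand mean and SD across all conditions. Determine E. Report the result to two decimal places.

z_performance = (66.8 − 56.4) / 11.5 = 10.4000 / 11.5 = 0.9043.
z_effort = (6.31 − 5.5) / 1.58 = 0.8100 / 1.58 = 0.5127.
z_P − z_E = 0.9043 − 0.5127 = 0.3916.
E = 0.3916 / √2 = 0.3916 / 1.41421 = 0.2769 ≈ 0.28.

0.28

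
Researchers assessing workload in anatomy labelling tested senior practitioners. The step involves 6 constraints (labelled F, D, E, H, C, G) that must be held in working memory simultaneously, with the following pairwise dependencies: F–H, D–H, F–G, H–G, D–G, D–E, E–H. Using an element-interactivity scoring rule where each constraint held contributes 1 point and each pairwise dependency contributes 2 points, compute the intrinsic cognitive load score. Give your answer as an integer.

Count of constraints held simultaneously: 6.
Count of pairwise dependencies listed: 7.
Element contribution: 6 × 1 = 6.
Interaction contribution: 7 × 2 = 14.
Intrinsic load = 6 + 14 = 20.

20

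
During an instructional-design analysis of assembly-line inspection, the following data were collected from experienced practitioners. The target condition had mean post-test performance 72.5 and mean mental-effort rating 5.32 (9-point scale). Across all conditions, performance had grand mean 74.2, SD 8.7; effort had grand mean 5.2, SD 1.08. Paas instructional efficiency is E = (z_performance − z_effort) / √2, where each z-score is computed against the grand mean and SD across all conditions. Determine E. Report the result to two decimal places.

z_performance = (72.5 − 74.2) / 8.7 = -1.7000 / 8.7 = -0.1954.
z_effort = (5.32 − 5.2) / 1.08 = 0.1200 / 1.08 = 0.1111.
z_P − z_E = -0.1954 − 0.1111 = -0.3065.
E = -0.3065 / √2 = -0.3065 / 1.41421 = -0.2167 ≈ -0.22.

-0.22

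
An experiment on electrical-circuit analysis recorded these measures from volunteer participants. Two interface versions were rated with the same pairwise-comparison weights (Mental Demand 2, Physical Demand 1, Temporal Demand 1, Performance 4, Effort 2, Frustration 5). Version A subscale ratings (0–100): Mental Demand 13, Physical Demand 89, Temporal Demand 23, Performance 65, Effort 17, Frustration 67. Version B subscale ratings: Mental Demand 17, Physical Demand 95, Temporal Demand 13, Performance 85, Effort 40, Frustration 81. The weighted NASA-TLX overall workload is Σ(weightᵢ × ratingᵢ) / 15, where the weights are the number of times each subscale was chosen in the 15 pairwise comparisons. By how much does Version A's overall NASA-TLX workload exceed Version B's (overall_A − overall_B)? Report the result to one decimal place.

Version A weighted sum = 2·13 + 1·89 + 1·23 + 4·65 + 2·17 + 5·67 = 26 + 89 + 23 + 260 + 34 + 335 = 767; overall_A = 767/15 = 51.1333.
Version B weighted sum = 2·17 + 1·95 + 1·13 + 4·85 + 2·40 + 5·81 = 34 + 95 + 13 + 340 + 80 + 405 = 967; overall_B = 967/15 = 64.4667.
Difference = 51.1333 − 64.4667 = -13.3334 ≈ -13.3.

-13.3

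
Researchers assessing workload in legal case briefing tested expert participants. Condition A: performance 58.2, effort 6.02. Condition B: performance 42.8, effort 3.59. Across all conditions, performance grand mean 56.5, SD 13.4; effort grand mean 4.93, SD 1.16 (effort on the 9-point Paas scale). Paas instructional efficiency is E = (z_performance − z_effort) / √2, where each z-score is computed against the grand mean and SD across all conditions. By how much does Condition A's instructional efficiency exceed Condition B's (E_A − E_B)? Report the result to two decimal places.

-0.67

Condition A: z_P = (58.2 − 56.5)/13.4 = 0.1269; z_E = (6.02 − 4.93)/1.16 = 0.9397; E_A = (0.1269 − 0.9397)/√2 = -0.5747.
Condition B: z_P = (42.8 − 56.5)/13.4 = -1.0224; z_E = (3.59 − 4.93)/1.16 = -1.1552; E_B = (-1.0224 − (-1.1552))/√2 = 0.0939.
E_A − E_B = -0.5747 − 0.0939 = -0.6686 ≈ -0.67.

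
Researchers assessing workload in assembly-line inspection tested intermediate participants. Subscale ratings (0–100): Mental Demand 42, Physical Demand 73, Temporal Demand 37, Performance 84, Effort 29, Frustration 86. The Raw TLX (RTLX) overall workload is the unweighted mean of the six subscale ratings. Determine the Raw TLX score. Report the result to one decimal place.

58.5

Sum of ratings = 42 + 73 + 37 + 84 + 29 + 86 = 351.
RTLX = 351 / 6 = 58.5000 ≈ 58.5.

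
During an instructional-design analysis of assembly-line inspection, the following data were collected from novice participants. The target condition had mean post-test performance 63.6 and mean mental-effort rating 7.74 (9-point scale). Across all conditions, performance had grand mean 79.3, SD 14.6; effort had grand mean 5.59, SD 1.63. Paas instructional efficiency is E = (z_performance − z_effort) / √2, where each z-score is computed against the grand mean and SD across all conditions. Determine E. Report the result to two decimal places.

z_performance = (63.6 − 79.3) / 14.6 = -15.7000 / 14.6 = -1.0753.
z_effort = (7.74 − 5.59) / 1.63 = 2.1500 / 1.63 = 1.3190.
z_P − z_E = -1.0753 − 1.3190 = -2.3943.
E = -2.3943 / √2 = -2.3943 / 1.41421 = -1.6930 ≈ -1.69.

-1.69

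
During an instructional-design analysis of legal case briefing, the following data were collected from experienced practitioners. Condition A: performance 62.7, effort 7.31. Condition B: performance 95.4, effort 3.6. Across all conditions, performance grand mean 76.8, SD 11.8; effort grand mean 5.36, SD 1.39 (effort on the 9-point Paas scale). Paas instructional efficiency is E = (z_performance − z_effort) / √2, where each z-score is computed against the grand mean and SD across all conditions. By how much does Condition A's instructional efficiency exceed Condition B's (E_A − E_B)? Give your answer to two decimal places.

-3.85

Condition A: z_P = (62.7 − 76.8)/11.8 = -1.1949; z_E = (7.31 − 5.36)/1.39 = 1.4029; E_A = (-1.1949 − 1.4029)/√2 = -1.8369.
Condition B: z_P = (95.4 − 76.8)/11.8 = 1.5763; z_E = (3.6 − 5.36)/1.39 = -1.2662; E_B = (1.5763 − (-1.2662))/√2 = 2.0100.
E_A − E_B = -1.8369 − 2.0100 = -3.8469 ≈ -3.85.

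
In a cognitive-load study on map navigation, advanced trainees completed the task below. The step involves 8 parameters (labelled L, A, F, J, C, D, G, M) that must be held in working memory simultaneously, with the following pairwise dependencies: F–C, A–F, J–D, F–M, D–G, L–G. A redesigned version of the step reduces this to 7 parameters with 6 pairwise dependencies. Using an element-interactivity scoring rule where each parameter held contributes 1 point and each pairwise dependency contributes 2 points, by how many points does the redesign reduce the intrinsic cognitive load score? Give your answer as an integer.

1

Original: 8 × 1 + 6 × 2 = 8 + 12 = 20.
Redesigned: 7 × 1 + 6 × 2 = 7 + 12 = 19.
Reduction = 20 − 19 = 1.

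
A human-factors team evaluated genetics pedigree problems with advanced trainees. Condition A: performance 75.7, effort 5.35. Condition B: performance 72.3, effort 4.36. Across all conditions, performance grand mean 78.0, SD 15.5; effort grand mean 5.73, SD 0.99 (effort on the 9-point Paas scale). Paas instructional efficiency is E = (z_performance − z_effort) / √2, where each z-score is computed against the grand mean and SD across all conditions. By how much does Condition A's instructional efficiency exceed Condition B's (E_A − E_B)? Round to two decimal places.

Condition A: z_P = (75.7 − 78.0)/15.5 = -0.1484; z_E = (5.35 − 5.73)/0.99 = -0.3838; E_A = (-0.1484 − (-0.3838))/√2 = 0.1665.
Condition B: z_P = (72.3 − 78.0)/15.5 = -0.3677; z_E = (4.36 − 5.73)/0.99 = -1.3838; E_B = (-0.3677 − (-1.3838))/√2 = 0.7185.
E_A − E_B = 0.1665 − 0.7185 = -0.5520 ≈ -0.55.

-0.55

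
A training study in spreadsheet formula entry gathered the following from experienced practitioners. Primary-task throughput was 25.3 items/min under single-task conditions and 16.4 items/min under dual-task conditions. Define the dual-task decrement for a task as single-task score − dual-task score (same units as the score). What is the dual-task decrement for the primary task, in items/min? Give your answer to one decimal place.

Decrement = 25.3 − 16.4 = 8.9000 items/min ≈ 8.9 items/min.

8.9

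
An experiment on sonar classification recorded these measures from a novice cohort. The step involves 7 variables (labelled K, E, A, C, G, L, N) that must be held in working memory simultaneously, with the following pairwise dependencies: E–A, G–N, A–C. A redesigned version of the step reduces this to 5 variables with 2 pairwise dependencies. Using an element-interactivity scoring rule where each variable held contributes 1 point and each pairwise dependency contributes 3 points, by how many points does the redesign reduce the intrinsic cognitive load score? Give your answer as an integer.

5

Original: 7 × 1 + 3 × 3 = 7 + 9 = 16.
Redesigned: 5 × 1 + 2 × 3 = 5 + 6 = 11.
Reduction = 16 − 11 = 5.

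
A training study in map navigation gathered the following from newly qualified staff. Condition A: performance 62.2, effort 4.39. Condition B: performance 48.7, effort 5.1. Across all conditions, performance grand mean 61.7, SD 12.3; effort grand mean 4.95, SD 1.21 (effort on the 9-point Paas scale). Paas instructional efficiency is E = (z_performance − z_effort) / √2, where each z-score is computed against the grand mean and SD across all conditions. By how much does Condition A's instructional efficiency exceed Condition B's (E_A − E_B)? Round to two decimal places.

Condition A: z_P = (62.2 − 61.7)/12.3 = 0.0407; z_E = (4.39 − 4.95)/1.21 = -0.4628; E_A = (0.0407 − (-0.4628))/√2 = 0.3560.
Condition B: z_P = (48.7 − 61.7)/12.3 = -1.0569; z_E = (5.1 − 4.95)/1.21 = 0.1240; E_B = (-1.0569 − 0.1240)/√2 = -0.8350.
E_A − E_B = 0.3560 − (-0.8350) = 1.1910 ≈ 1.19.

1.19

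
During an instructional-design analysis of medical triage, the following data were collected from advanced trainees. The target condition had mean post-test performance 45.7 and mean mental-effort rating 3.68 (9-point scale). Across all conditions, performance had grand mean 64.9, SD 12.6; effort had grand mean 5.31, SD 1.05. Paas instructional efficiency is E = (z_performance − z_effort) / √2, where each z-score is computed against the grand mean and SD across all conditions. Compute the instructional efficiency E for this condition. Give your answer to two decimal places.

z_performance = (45.7 − 64.9) / 12.6 = -19.2000 / 12.6 = -1.5238.
z_effort = (3.68 − 5.31) / 1.05 = -1.6300 / 1.05 = -1.5524.
z_P − z_E = -1.5238 − (-1.5524) = 0.0286.
E = 0.0286 / √2 = 0.0286 / 1.41421 = 0.0202 ≈ 0.02.

0.02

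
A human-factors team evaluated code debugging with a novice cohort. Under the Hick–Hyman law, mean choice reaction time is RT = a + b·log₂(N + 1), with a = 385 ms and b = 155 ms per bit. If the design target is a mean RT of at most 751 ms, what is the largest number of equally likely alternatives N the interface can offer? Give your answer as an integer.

Set 385 + 155·log₂(N + 1) ≤ 751.
log₂(N + 1) ≤ (751 − 385) / 155 = 2.3613.
N + 1 ≤ 2^2.3613 = 5.1383.
N ≤ 4.1383, so the largest integer N is 4.

4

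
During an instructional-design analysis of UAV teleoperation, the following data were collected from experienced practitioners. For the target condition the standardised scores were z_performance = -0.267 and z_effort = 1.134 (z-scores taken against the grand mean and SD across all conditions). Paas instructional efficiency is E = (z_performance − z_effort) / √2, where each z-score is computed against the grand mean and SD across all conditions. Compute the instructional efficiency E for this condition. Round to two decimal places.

z_P − z_E = -0.267 − 1.134 = -1.4010.
E = -1.4010 / √2 = -1.4010 / 1.41421 = -0.9907 ≈ -0.99.

-0.99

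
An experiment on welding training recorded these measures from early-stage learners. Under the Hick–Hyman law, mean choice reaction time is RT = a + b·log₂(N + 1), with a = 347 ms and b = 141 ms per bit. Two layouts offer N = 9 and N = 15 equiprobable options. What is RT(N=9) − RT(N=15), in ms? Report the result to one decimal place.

-95.6

RT(9) = 347 + 141·log₂(10) = 347 + 141·3.3219 = 815.3879 ms.
RT(15) = 347 + 141·log₂(16) = 347 + 141·4.0000 = 911.0000 ms.
Difference = 815.3879 − 911.0000 = -95.6121 ≈ -95.6 ms.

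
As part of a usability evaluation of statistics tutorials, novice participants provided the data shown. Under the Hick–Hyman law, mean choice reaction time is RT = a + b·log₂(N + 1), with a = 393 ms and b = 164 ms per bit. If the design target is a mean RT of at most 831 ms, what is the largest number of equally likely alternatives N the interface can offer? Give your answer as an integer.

5

Set 393 + 164·log₂(N + 1) ≤ 831.
log₂(N + 1) ≤ (831 − 393) / 164 = 2.6707.
N + 1 ≤ 2^2.6707 = 6.3674.
N ≤ 5.3674, so the largest integer N is 5.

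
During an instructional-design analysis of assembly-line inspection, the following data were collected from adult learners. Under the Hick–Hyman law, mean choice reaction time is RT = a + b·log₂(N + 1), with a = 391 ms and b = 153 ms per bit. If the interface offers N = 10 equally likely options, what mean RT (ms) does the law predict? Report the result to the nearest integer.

920

log₂(10 + 1) = log₂(11) = 3.4594.
RT = 391 + 153 × 3.4594 = 391 + 529.2882 = 920.2882 ms.
≈ 920 ms.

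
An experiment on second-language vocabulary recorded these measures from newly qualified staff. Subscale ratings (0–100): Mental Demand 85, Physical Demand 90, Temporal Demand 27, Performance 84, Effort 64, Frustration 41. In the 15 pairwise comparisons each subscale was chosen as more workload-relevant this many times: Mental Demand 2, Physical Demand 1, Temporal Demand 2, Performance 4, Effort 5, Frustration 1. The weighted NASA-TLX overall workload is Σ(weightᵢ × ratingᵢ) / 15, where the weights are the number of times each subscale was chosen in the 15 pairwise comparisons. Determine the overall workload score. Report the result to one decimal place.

67.4

The tallies are the weights (they sum to 15).
Weighted sum = 2·85 + 1·90 + 2·27 + 4·84 + 5·64 + 1·41
            = 170 + 90 + 54 + 336 + 320 + 41 = 1011.
Overall workload = 1011 / 15 = 67.4000 ≈ 67.4.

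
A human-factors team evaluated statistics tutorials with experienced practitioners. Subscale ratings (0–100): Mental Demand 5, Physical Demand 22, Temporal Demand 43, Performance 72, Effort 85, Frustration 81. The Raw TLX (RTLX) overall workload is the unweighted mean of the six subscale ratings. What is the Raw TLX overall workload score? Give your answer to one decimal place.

51.3

Sum of ratings = 5 + 22 + 43 + 72 + 85 + 81 = 308.
RTLX = 308 / 6 = 51.3333 ≈ 51.3.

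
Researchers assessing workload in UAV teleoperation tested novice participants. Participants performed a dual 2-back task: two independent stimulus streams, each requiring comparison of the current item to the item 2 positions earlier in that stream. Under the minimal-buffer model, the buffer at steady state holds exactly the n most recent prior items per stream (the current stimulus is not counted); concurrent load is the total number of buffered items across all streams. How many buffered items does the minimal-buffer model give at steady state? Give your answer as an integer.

Each stream's buffer holds its 2 most recent prior items.
Two independent streams: 2 × 2 = 4 buffered items at steady state.

4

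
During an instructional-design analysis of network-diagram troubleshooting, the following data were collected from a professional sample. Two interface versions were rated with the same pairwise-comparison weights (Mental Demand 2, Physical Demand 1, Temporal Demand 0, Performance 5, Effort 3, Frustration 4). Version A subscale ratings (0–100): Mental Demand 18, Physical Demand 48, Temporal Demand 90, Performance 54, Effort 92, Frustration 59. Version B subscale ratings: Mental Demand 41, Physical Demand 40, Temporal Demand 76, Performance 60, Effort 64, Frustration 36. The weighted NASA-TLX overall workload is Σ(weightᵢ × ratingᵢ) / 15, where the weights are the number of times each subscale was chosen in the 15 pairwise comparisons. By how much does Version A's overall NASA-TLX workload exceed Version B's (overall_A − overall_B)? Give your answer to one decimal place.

Version A weighted sum = 2·18 + 1·48 + 0·90 + 5·54 + 3·92 + 4·59 = 36 + 48 + 0 + 270 + 276 + 236 = 866; overall_A = 866/15 = 57.7333.
Version B weighted sum = 2·41 + 1·40 + 0·76 + 5·60 + 3·64 + 4·36 = 82 + 40 + 0 + 300 + 192 + 144 = 758; overall_B = 758/15 = 50.5333.
Difference = 57.7333 − 50.5333 = 7.2000 ≈ 7.2.

7.2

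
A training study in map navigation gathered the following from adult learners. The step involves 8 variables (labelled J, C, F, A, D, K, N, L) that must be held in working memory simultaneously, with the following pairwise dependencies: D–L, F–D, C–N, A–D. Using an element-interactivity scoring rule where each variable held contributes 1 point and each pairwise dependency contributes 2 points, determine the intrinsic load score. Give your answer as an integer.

Count of variables held simultaneously: 8.
Count of pairwise dependencies listed: 4.
Element contribution: 8 × 1 = 8.
Interaction contribution: 4 × 2 = 8.
Intrinsic load = 8 + 8 = 16.

16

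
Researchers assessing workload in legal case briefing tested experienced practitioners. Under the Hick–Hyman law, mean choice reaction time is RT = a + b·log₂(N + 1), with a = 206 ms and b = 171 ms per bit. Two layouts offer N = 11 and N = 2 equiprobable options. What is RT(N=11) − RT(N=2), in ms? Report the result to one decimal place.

342.0

RT(11) = 206 + 171·log₂(12) = 206 + 171·3.5850 = 819.0350 ms.
RT(2) = 206 + 171·log₂(3) = 206 + 171·1.5850 = 477.0350 ms.
Difference = 819.0350 − 477.0350 = 342.0000 ≈ 342.0 ms.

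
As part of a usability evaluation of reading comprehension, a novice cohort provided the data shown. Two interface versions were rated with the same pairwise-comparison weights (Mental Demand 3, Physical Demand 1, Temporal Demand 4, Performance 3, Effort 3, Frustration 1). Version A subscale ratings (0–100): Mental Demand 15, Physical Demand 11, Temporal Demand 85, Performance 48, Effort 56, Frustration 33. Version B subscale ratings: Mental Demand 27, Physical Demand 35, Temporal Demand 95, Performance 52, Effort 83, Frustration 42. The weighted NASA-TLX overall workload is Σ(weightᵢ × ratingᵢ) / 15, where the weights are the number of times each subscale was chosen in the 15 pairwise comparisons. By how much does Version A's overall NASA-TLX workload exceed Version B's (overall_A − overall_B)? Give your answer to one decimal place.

Version A weighted sum = 3·15 + 1·11 + 4·85 + 3·48 + 3·56 + 1·33 = 45 + 11 + 340 + 144 + 168 + 33 = 741; overall_A = 741/15 = 49.4000.
Version B weighted sum = 3·27 + 1·35 + 4·95 + 3·52 + 3·83 + 1·42 = 81 + 35 + 380 + 156 + 249 + 42 = 943; overall_B = 943/15 = 62.8667.
Difference = 49.4000 − 62.8667 = -13.4667 ≈ -13.5.

-13.5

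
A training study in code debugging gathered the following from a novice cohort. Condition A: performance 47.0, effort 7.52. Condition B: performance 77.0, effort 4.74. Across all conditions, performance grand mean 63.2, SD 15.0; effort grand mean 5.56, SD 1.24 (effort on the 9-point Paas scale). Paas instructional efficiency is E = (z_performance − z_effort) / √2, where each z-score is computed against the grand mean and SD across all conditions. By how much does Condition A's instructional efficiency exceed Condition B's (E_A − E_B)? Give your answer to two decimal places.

-3.00

Condition A: z_P = (47.0 − 63.2)/15.0 = -1.0800; z_E = (7.52 − 5.56)/1.24 = 1.5806; E_A = (-1.0800 − 1.5806)/√2 = -1.8813.
Condition B: z_P = (77.0 − 63.2)/15.0 = 0.9200; z_E = (4.74 − 5.56)/1.24 = -0.6613; E_B = (0.9200 − (-0.6613))/√2 = 1.1181.
E_A − E_B = -1.8813 − 1.1181 = -2.9994 ≈ -3.00.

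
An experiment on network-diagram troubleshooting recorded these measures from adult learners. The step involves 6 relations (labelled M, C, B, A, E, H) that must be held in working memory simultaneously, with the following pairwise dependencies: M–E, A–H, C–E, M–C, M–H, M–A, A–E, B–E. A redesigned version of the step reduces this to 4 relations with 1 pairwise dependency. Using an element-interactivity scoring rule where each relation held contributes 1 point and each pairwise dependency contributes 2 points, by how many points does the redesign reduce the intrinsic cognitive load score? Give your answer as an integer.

16

Original: 6 × 1 + 8 × 2 = 6 + 16 = 22.
Redesigned: 4 × 1 + 1 × 2 = 4 + 2 = 6.
Reduction = 22 − 6 = 16.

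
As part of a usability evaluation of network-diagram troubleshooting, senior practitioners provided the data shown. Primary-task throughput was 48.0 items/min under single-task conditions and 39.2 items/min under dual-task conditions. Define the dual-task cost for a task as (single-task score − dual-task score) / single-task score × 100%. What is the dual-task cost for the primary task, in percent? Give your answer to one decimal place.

Cost = (48.0 − 39.2) / 48.0 × 100%
     = 8.8000 / 48.0 × 100% = 18.3333%.
≈ 18.3%.

18.3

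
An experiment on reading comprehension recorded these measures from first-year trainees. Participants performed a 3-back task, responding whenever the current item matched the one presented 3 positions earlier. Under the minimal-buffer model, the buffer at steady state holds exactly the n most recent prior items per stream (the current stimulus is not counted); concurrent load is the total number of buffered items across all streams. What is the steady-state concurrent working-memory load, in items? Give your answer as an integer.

The buffer holds the 3 most recent prior items.
Steady-state concurrent load = 3 items.

3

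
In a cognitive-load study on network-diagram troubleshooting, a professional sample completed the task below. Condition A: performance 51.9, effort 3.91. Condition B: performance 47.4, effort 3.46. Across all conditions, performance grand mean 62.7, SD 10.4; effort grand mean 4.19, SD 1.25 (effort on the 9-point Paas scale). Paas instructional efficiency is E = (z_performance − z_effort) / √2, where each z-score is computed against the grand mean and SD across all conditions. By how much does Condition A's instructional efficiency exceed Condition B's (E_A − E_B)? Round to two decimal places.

Condition A: z_P = (51.9 − 62.7)/10.4 = -1.0385; z_E = (3.91 − 4.19)/1.25 = -0.2240; E_A = (-1.0385 − (-0.2240))/√2 = -0.5759.
Condition B: z_P = (47.4 − 62.7)/10.4 = -1.4712; z_E = (3.46 − 4.19)/1.25 = -0.5840; E_B = (-1.4712 − (-0.5840))/√2 = -0.6273.
E_A − E_B = -0.5759 − (-0.6273) = 0.0514 ≈ 0.05.

0.05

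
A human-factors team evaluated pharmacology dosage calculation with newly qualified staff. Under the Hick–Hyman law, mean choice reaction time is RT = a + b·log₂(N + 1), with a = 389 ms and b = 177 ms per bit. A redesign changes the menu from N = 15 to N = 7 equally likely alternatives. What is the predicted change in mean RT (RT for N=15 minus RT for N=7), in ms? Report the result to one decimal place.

177.0

RT(15) = 389 + 177·log₂(16) = 389 + 177·4.0000 = 1097.0000 ms.
RT(7) = 389 + 177·log₂(8) = 389 + 177·3.0000 = 920.0000 ms.
Difference = 1097.0000 − 920.0000 = 177.0000 ≈ 177.0 ms.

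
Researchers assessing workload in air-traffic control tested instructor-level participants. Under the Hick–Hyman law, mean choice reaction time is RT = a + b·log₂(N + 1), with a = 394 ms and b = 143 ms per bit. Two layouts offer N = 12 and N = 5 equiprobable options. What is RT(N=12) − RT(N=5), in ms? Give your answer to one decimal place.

159.5

RT(12) = 394 + 143·log₂(13) = 394 + 143·3.7004 = 923.1572 ms.
RT(5) = 394 + 143·log₂(6) = 394 + 143·2.5850 = 763.6550 ms.
Difference = 923.1572 − 763.6550 = 159.5022 ≈ 159.5 ms.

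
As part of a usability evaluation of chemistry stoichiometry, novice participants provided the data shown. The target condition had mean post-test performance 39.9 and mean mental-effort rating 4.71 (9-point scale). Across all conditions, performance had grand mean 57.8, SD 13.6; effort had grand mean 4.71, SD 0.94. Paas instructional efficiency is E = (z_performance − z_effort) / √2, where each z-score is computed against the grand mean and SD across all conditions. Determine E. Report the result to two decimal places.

-0.93

z_performance = (39.9 − 57.8) / 13.6 = -17.9000 / 13.6 = -1.3162.
z_effort = (4.71 − 4.71) / 0.94 = 0.0000 / 0.94 = 0.0000.
z_P − z_E = -1.3162 − 0.0000 = -1.3162.
E = -1.3162 / √2 = -1.3162 / 1.41421 = -0.9307 ≈ -0.93.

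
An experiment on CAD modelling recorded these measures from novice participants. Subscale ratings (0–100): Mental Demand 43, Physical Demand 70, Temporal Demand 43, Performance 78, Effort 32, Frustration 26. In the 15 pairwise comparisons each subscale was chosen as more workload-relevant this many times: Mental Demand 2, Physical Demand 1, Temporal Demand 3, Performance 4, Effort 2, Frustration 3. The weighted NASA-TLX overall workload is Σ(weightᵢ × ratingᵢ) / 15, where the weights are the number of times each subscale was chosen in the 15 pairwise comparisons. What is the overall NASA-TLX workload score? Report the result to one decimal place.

49.3

The tallies are the weights (they sum to 15).
Weighted sum = 2·43 + 1·70 + 3·43 + 4·78 + 2·32 + 3·26
            = 86 + 70 + 129 + 312 + 64 + 78 = 739.
Overall workload = 739 / 15 = 49.2667 ≈ 49.3.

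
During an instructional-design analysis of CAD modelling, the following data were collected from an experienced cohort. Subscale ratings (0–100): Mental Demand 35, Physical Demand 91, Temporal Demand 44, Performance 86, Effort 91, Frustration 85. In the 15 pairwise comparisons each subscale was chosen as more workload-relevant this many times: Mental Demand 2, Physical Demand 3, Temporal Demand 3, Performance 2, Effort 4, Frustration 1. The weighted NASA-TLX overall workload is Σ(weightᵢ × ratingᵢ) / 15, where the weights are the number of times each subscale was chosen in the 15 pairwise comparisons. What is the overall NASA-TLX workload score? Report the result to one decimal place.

The tallies are the weights (they sum to 15).
Weighted sum = 2·35 + 3·91 + 3·44 + 2·86 + 4·91 + 1·85
            = 70 + 273 + 132 + 172 + 364 + 85 = 1096.
Overall workload = 1096 / 15 = 73.0667 ≈ 73.1.

73.1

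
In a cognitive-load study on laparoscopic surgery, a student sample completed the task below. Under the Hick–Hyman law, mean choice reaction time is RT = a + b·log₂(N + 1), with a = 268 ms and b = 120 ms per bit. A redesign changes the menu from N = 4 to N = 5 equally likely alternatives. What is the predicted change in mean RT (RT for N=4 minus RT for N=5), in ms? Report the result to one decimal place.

-31.6

RT(4) = 268 + 120·log₂(5) = 268 + 120·2.3219 = 546.6280 ms.
RT(5) = 268 + 120·log₂(6) = 268 + 120·2.5850 = 578.2000 ms.
Difference = 546.6280 − 578.2000 = -31.5720 ≈ -31.6 ms.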